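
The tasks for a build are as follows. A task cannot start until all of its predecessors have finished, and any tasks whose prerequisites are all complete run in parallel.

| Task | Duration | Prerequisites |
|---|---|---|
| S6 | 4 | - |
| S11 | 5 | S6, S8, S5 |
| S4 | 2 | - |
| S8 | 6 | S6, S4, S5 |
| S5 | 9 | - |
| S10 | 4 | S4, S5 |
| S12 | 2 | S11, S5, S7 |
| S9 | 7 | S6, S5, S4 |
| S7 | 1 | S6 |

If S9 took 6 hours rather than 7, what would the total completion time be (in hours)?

22

Actual critical path: S5→S8→S11→S12 = 9+6+5+2 = 22 ⇒ 22 hours.
The longest path through S9 is only 16 hours, so S9 has float 6.
That remains the longest chain; total 22 hours.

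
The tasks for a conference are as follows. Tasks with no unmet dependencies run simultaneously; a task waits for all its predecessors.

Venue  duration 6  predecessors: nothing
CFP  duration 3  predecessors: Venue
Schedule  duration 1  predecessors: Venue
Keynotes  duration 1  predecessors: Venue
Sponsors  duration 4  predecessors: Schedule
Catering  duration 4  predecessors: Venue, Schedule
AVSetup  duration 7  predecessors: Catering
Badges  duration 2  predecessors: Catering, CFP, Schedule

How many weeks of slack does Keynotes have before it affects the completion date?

11

Venue→Schedule→Catering→AVSetup = 6+1+4+7 = 18 sets the makespan at 18 weeks.
Keynotes finishes as early as 7 and must finish by 18.
Float = 18 − 7 = 11.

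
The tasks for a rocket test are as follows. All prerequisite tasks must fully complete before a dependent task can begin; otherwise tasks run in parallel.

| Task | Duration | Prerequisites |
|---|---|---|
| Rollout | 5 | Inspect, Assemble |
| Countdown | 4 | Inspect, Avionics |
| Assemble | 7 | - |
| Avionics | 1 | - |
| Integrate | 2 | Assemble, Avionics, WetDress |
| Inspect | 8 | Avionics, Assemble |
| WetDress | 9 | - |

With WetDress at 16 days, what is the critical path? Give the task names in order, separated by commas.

Assemble, Inspect, Rollout

The binding path is Assemble→Inspect→Rollout = 7+8+5 = 20; finish at 20 days.
WetDress is off the critical path — its longest chain is 11 days, giving 9 of slack.
No other chain overtakes it, so the finish is 20 days.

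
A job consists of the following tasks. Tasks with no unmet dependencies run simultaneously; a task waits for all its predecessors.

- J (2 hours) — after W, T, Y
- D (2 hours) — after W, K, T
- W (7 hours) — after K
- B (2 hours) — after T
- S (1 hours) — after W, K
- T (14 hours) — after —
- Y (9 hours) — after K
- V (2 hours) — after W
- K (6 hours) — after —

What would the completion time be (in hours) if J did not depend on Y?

16

Original critical path: K→Y→J = 6+9+2 = 17 ⇒ 17 hours.
Without Y→J, J's earliest start moves from 15 to 14.
After: T→B = 14+2 = 16 → 16 hours.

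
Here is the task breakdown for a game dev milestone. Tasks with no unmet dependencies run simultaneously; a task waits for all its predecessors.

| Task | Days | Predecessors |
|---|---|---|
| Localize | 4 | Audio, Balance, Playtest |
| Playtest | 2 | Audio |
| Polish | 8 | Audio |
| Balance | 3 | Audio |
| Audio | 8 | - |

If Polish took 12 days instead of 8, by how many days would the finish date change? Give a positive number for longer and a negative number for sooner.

4

As given, the longest chain is Audio→Polish = 8+8 = 16, so the finish is 16 days.
Since Polish is critical, the +4 change carries straight to that chain (now 20 days).
The critical path is still Audio→Polish; finish is now 20 days.
Change in finish: 20 − 16 = +4 days.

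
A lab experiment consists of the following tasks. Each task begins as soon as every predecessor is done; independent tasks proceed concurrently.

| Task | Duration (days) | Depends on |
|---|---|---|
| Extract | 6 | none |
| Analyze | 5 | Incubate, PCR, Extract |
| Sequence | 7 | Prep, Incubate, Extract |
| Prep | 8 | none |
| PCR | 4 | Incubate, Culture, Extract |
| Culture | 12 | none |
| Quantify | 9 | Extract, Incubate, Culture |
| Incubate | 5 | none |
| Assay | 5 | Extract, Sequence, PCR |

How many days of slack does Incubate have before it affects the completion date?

Critical path: Culture→PCR→Assay = 12+4+5 = 21, so the finish is 21 days.
The longest chain containing Incubate totals 17 days.
So Incubate can slip 9 − 5 = 4 days.

4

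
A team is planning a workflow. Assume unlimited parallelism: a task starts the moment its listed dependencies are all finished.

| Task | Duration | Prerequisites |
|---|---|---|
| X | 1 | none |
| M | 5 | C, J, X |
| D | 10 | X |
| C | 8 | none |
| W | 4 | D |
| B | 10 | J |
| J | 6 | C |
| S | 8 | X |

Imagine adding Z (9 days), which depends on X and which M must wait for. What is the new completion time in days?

24

Originally the job takes 24 days.
With Z inserted, M now waits for max(C, J, X, Z).
New critical path: C→J→B = 8+6+10 = 24 ⇒ 24 days.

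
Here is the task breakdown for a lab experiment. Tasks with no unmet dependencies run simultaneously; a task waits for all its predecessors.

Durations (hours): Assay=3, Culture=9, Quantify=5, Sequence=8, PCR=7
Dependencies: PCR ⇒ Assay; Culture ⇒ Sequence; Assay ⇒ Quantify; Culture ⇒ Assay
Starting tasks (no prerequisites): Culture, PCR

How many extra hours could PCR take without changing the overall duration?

The longest chain is Culture→Sequence = 9+8 = 17; overall finish 17 hours.
The longest chain containing PCR totals 15 hours.
Float = 17 − 15 = 2.

2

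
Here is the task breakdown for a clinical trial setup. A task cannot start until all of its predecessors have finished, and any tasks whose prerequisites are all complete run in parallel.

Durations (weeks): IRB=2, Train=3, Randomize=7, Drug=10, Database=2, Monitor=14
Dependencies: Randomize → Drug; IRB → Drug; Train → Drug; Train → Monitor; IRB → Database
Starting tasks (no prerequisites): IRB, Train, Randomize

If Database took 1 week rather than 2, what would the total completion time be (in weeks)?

As given, the longest chain is Train→Monitor = 3+14 = 17, so the finish is 17 weeks.
The longest path through Database is only 4 weeks, so Database has float 13.
No other chain overtakes it, so the finish is 17 weeks.

17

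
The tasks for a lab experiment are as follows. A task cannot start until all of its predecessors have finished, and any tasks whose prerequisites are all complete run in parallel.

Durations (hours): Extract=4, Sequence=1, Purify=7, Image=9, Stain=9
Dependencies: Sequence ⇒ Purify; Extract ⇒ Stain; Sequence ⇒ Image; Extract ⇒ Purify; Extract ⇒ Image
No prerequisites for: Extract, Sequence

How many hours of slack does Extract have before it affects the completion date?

The longest chain is Extract→Image = 4+9 = 13; overall finish 13 hours.
Longest path through Extract: 13 hours (earliest finish 4, latest finish 4).
Slack of Extract = 0 − 0 = 0 hours.

0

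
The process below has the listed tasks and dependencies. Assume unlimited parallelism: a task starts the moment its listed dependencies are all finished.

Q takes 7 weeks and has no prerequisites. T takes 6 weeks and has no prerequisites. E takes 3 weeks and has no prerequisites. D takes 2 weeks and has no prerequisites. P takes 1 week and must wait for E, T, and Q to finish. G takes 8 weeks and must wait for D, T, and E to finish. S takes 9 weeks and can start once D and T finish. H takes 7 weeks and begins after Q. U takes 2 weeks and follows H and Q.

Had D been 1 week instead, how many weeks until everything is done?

Baseline: Q→H→U = 7+7+2 = 16 → 16 weeks.
D is off the critical path — its longest chain is 11 weeks, giving 5 of slack.
The critical path is still Q→H→U; finish is now 16 weeks.

16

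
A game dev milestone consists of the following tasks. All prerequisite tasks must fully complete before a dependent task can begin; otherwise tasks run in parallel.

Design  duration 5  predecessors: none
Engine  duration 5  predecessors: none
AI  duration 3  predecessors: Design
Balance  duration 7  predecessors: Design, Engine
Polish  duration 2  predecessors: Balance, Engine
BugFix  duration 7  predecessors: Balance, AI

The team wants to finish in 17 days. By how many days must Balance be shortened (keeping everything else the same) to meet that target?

Current finish: 19 days; target: 17.
Balance is on every critical path, so each day cut from Balance cuts the finish by one (this holds down to a finish of 15).
Need 19 − 17 = 2 days off Balance → Balance becomes 5 days, finish becomes 17.

2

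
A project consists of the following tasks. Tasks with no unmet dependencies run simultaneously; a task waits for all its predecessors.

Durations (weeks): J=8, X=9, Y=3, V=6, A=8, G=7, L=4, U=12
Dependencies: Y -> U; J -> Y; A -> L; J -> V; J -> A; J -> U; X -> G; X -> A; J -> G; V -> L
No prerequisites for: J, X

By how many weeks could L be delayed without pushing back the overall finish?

2

J→Y→U = 8+3+12 = 23 sets the makespan at 23 weeks.
L finishes as early as 21 and must finish by 23.
Float = 23 − 21 = 2.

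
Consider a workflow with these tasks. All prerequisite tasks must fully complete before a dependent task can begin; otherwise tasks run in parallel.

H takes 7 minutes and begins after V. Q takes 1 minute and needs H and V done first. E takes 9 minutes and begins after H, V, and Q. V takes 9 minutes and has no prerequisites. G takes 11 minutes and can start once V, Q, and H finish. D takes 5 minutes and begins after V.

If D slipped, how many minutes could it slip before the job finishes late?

14

V→H→Q→G = 9+7+1+11 = 28 sets the makespan at 28 minutes.
D finishes as early as 14 and must finish by 28.
Slack of D = 23 − 9 = 14 minutes.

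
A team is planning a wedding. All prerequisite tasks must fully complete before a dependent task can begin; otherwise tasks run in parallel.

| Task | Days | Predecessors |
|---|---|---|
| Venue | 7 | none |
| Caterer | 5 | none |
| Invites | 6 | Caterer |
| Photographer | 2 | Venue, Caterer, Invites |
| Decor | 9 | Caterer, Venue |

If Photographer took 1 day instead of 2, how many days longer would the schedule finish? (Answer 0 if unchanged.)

0

Baseline: Venue→Decor = 7+9 = 16 → 16 days.
Photographer has 3 days of float (longest path through it is 13).
That remains the longest chain; total 16 days.
Change in finish: 16 − 16 = +0 days.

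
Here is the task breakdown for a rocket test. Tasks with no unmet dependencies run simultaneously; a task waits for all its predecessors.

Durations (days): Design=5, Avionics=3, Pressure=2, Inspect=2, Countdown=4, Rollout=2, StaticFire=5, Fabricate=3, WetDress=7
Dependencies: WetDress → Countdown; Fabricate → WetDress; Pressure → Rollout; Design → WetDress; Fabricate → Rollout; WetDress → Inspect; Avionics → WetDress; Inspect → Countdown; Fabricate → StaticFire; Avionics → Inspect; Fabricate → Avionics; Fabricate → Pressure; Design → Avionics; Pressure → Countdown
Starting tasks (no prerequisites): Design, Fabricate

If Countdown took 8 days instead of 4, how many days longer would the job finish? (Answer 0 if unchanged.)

4

Baseline: Design→Avionics→WetDress→Inspect→Countdown = 5+3+7+2+4 = 21 → 21 days.
Countdown is on the critical path; changing it to 8 makes that path 25 days.
No other chain overtakes it, so the finish is 25 days.
Change in finish: 25 − 21 = +4 days.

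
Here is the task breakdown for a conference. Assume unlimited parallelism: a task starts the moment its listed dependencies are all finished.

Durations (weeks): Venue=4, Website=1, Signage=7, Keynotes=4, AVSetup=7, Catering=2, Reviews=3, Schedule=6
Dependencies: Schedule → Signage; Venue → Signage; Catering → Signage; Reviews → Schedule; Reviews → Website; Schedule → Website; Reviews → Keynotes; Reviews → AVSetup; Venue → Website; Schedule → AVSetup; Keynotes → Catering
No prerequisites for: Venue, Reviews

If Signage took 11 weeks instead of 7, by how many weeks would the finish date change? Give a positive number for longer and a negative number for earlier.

The binding path is Reviews→Schedule→Signage = 3+6+7 = 16; finish at 16 weeks.
Signage lies on that path, so at 11 weeks the path becomes 20 weeks.
The critical path is still Reviews→Schedule→Signage; finish is now 20 weeks.
Change in finish: 20 − 16 = +4 weeks.

4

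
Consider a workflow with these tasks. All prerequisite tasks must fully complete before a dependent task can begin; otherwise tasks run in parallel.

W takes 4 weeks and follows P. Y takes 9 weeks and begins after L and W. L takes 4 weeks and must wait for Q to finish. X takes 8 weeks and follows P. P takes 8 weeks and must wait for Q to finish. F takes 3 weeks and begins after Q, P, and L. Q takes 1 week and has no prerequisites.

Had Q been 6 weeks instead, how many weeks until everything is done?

The binding path is Q→P→W→Y = 1+8+4+9 = 22; finish at 22 weeks.
Since Q is critical, the +5 change carries straight to that chain (now 27 weeks).
The critical path is still Q→P→W→Y; finish is now 27 weeks.

27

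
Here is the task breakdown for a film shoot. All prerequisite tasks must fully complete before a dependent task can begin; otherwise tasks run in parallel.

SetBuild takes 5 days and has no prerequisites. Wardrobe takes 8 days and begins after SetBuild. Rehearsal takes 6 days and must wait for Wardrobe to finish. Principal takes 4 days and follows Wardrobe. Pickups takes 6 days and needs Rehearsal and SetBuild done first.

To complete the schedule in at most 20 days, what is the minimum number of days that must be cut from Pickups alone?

Current finish: 25 days; target: 20.
Pickups is on every critical path, so each day cut from Pickups cuts the finish by one (this holds down to a finish of 20).
Need 25 − 20 = 5 days off Pickups → Pickups becomes 1 day, finish becomes 20.

5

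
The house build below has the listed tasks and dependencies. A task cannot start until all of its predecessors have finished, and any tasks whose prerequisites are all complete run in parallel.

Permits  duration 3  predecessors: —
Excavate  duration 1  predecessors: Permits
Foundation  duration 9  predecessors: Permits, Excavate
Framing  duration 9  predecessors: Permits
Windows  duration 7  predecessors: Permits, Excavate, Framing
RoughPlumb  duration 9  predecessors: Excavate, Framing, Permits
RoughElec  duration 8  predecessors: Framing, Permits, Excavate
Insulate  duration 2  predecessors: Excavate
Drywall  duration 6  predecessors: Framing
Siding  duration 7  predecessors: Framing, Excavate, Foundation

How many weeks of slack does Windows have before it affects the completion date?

Critical path: Permits→Framing→RoughPlumb = 3+9+9 = 21, so the finish is 21 weeks.
Windows finishes as early as 19 and must finish by 21.
Float = 21 − 19 = 2.

2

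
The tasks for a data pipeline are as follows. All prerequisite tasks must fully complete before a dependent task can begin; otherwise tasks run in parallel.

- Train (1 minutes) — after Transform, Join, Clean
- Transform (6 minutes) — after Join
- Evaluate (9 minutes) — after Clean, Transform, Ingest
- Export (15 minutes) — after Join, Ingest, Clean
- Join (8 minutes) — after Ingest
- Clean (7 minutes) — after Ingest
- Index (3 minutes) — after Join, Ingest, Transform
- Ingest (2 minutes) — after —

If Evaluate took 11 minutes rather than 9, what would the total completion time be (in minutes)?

Baseline: Ingest→Join→Transform→Evaluate = 2+8+6+9 = 25 → 25 minutes.
Since Evaluate is critical, the +2 change carries straight to that chain (now 27 minutes).
The critical path is still Ingest→Join→Transform→Evaluate; finish is now 27 minutes.

27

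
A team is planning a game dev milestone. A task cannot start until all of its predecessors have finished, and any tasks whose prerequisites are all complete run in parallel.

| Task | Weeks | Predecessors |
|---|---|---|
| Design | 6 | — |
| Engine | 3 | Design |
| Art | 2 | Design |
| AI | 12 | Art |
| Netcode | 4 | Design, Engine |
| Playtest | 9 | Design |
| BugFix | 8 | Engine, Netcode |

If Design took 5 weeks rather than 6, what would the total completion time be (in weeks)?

Actual critical path: Design→Engine→Netcode→BugFix = 6+3+4+8 = 21 ⇒ 21 weeks.
Since Design is critical, the -1 change carries straight to that chain (now 20 weeks).
No other chain overtakes it, so the finish is 20 weeks.

20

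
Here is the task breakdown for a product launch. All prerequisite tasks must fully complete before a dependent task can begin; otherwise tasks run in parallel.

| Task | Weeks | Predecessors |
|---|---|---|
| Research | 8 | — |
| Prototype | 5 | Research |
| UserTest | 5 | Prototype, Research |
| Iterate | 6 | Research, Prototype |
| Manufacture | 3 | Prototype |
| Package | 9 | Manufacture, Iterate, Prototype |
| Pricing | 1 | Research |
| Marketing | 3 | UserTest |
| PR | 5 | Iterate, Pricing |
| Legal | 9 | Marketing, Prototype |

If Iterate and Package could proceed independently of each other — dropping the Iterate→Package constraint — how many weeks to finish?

30

With the dependency in place, Research→Prototype→UserTest→Marketing→Legal = 8+5+5+3+9 = 30 sets the finish at 30 weeks.
Without Iterate→Package, Package's earliest start moves from 19 to 16.
After: Research→Prototype→UserTest→Marketing→Legal = 8+5+5+3+9 = 30 → 30 weeks.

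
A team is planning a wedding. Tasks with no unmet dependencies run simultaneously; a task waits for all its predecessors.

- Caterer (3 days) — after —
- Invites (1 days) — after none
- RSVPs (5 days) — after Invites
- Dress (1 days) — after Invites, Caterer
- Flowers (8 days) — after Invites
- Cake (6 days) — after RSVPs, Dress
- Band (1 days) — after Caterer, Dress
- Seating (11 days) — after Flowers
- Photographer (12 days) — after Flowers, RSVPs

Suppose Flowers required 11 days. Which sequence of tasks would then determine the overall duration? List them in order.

Invites, Flowers, Photographer

As given, the longest chain is Invites→Flowers→Photographer = 1+8+12 = 21, so the finish is 21 days.
Flowers is on the critical path; changing it to 11 makes that path 24 days.
That remains the longest chain; total 24 days.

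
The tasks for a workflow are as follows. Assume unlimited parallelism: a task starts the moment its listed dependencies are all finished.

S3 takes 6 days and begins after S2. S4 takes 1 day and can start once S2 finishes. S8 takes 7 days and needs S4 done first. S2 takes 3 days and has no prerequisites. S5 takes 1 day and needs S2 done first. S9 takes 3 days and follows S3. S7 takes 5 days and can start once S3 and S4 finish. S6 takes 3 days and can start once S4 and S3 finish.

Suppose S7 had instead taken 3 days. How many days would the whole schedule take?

12

Critical path before the change: S2→S3→S7 = 3+6+5 = 14 giving 14 days.
S7 is on the critical path; changing it to 3 makes that path 12 days.
Now S2→S3→S6 = 3+6+3 = 12 is longest, so the finish becomes 12 days.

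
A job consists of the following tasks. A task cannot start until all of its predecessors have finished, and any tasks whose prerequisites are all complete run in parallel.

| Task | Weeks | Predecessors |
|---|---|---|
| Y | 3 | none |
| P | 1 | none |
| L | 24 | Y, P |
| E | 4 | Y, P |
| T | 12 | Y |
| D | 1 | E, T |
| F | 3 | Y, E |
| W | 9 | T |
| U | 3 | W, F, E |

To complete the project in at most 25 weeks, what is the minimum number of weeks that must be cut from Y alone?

Current finish: 27 weeks; target: 25.
Y is on every critical path, so each week cut from Y cuts the finish by one (this holds down to a finish of 25).
Need 27 − 25 = 2 weeks off Y → Y becomes 1 week, finish becomes 25.

2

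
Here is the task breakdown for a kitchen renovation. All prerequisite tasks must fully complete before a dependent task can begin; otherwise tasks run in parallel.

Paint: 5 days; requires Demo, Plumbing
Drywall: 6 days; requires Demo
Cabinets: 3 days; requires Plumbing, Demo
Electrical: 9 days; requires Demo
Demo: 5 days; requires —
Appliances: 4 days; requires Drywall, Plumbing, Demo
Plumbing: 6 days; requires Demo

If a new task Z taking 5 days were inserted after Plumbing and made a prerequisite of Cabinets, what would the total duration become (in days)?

19

Originally the schedule takes 16 days.
With Z inserted, Cabinets now waits for max(Plumbing, Demo, Z).
New critical path: Demo→Plumbing→Z→Cabinets = 5+6+5+3 = 19 ⇒ 19 days.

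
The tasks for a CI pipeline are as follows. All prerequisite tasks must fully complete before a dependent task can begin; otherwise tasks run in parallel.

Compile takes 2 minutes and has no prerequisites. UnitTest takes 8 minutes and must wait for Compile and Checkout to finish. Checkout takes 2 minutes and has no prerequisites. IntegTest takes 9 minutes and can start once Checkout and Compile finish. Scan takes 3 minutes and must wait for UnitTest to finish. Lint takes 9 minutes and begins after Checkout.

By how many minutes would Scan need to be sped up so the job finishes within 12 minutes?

Current finish: 13 minutes; target: 12.
Scan is on every critical path, so each minute cut from Scan cuts the finish by one (this holds down to a finish of 11).
Need 13 − 12 = 1 minute off Scan → Scan becomes 2 minutes, finish becomes 12.

1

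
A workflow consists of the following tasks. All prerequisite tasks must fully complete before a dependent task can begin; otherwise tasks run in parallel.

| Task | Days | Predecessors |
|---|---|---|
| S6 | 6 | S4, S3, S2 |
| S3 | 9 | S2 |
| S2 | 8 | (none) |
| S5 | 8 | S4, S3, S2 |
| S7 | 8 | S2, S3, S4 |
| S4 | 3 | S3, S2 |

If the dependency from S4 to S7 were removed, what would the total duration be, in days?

With the dependency in place, S2→S3→S4→S5 = 8+9+3+8 = 28 sets the finish at 28 days.
Without S4→S7, S7's earliest start moves from 20 to 17.
New critical path: S2→S3→S4→S5 = 8+9+3+8 = 28 ⇒ 28 days.

28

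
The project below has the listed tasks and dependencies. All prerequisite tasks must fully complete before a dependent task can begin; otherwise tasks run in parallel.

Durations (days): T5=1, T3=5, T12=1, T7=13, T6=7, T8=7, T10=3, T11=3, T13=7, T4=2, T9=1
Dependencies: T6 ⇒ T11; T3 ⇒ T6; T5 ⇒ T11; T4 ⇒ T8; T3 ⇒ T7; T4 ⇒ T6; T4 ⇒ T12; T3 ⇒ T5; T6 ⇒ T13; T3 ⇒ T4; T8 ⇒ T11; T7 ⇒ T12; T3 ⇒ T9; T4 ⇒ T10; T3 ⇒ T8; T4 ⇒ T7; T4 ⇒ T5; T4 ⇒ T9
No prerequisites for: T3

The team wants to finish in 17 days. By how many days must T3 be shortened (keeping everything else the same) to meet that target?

Current finish: 21 days; target: 17.
T3 is on every critical path, so each day cut from T3 cuts the finish by one (this holds down to a finish of 17).
Need 21 − 17 = 4 days off T3 → T3 becomes 1 day, finish becomes 17.

4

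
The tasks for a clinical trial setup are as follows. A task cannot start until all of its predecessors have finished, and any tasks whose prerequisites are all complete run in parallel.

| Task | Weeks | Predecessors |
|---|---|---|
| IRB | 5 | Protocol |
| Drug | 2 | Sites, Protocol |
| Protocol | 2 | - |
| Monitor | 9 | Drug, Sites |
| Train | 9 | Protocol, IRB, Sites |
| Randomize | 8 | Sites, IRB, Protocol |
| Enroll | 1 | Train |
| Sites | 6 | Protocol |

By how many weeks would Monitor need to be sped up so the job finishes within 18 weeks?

1

Current finish: 19 weeks; target: 18.
Monitor is on every critical path, so each week cut from Monitor cuts the finish by one (this holds down to a finish of 18).
Need 19 − 18 = 1 week off Monitor → Monitor becomes 8 weeks, finish becomes 18.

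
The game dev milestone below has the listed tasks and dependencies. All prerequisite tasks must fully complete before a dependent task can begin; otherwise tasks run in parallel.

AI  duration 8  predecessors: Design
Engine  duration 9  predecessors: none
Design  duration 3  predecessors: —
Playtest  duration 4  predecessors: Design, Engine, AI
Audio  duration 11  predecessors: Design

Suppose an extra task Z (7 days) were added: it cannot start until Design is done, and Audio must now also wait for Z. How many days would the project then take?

21

Originally the project takes 15 days.
With Z inserted, Audio now waits for max(Design, Z).
New critical path: Design→Z→Audio = 3+7+11 = 21 ⇒ 21 days.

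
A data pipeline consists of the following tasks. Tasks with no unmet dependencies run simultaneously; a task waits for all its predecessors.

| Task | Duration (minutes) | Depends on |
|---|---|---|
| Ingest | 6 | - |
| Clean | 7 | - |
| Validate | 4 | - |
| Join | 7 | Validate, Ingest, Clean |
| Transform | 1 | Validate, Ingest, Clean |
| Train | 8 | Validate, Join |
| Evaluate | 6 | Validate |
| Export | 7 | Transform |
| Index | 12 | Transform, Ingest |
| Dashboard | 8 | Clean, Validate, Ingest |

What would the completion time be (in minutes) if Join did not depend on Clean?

21

Original critical path: Clean→Join→Train = 7+7+8 = 22 ⇒ 22 minutes.
Without Clean→Join, Join's earliest start moves from 7 to 6.
The longest chain is now Ingest→Join→Train = 6+7+8 = 21, so the job takes 21 minutes.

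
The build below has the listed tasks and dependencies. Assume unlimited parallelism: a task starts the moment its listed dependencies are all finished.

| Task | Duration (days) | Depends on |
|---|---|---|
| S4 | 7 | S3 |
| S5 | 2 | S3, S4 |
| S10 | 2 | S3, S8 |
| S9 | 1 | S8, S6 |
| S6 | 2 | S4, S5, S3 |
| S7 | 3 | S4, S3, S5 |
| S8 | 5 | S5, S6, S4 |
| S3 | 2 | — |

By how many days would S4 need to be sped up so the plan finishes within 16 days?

Current finish: 20 days; target: 16.
S4 is on every critical path, so each day cut from S4 cuts the finish by one (this holds down to a finish of 14).
Need 20 − 16 = 4 days off S4 → S4 becomes 3 days, finish becomes 16.

4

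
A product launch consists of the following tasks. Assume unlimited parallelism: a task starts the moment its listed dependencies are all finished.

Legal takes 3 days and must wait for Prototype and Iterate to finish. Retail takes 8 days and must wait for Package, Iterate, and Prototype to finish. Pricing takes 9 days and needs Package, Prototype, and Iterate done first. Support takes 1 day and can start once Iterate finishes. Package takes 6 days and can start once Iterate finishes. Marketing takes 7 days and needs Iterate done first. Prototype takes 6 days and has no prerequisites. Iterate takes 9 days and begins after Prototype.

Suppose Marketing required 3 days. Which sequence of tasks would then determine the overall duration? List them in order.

Baseline: Prototype→Iterate→Package→Pricing = 6+9+6+9 = 30 → 30 days.
Marketing is off the critical path — its longest chain is 22 days, giving 8 of slack.
That remains the longest chain; total 30 days.

Prototype, Iterate, Package, Pricing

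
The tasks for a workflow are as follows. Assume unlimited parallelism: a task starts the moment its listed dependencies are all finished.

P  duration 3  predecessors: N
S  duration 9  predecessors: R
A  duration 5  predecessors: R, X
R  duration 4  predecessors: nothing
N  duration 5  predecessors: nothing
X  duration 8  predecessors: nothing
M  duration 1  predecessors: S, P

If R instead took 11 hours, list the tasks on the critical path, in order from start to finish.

R, S, M

Actual critical path: R→S→M = 4+9+1 = 14 ⇒ 14 hours.
Since R is critical, the +7 change carries straight to that chain (now 21 hours).
That remains the longest chain; total 21 hours.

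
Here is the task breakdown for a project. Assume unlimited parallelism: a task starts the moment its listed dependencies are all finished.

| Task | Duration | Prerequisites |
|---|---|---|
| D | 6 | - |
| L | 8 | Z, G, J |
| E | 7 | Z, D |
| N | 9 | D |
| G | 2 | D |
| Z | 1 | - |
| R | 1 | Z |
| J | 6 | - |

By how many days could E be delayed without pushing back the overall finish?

3

Critical path: D→G→L = 6+2+8 = 16, so the finish is 16 days.
E finishes as early as 13 and must finish by 16.
Slack of E = 9 − 6 = 3 days.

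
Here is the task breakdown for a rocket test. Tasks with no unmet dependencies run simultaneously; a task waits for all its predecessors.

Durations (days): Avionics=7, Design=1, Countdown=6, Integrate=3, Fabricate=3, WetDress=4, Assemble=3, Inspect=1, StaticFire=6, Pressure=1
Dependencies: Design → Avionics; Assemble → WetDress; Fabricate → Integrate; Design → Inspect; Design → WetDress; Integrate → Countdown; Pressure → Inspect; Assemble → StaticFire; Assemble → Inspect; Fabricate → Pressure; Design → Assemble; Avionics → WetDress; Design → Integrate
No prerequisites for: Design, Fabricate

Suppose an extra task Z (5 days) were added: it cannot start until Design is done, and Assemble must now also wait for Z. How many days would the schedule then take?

15

Originally the schedule takes 12 days.
With Z inserted, Assemble now waits for max(Design, Z).
New critical path: Design→Z→Assemble→StaticFire = 1+5+3+6 = 15 ⇒ 15 days.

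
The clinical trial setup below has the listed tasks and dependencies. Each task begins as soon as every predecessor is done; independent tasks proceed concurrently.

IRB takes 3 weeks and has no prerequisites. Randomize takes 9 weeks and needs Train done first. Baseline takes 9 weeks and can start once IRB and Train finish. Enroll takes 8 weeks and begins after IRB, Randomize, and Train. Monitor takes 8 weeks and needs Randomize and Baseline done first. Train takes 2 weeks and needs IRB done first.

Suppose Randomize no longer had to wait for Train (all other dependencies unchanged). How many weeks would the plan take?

22

With the dependency in place, IRB→Train→Randomize→Enroll = 3+2+9+8 = 22 sets the finish at 22 weeks.
Without Train→Randomize, Randomize's earliest start moves from 5 to 0.
The longest chain is now IRB→Train→Baseline→Monitor = 3+2+9+8 = 22, so the plan takes 22 weeks.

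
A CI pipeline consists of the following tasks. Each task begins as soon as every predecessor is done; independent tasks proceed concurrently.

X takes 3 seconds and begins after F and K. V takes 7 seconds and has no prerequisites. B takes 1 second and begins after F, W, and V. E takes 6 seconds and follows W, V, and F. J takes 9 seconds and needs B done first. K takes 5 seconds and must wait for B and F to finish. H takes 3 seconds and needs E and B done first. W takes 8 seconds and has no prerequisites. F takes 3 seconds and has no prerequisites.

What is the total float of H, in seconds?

1

Critical path: W→B→J = 8+1+9 = 18, so the finish is 18 seconds.
Longest path through H: 17 seconds (earliest finish 17, latest finish 18).
So H can slip 18 − 17 = 1 second.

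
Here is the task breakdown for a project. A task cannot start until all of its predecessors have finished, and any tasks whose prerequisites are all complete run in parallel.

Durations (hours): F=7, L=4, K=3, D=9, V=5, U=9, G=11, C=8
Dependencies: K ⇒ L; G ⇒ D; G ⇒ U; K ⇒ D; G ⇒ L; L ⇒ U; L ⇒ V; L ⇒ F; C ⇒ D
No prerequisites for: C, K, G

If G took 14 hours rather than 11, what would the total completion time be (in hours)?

27

Critical path before the change: G→L→U = 11+4+9 = 24 giving 24 hours.
G is on the critical path; changing it to 14 makes that path 27 hours.
No other chain overtakes it, so the finish is 27 hours.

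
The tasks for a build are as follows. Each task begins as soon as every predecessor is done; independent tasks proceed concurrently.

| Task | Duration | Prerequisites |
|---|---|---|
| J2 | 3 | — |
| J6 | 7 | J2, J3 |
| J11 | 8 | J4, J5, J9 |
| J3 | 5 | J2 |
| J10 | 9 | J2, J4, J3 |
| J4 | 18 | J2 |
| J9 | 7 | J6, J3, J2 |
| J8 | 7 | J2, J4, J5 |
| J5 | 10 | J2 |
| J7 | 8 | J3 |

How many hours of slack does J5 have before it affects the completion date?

J2→J3→J6→J9→J11 = 3+5+7+7+8 = 30 sets the makespan at 30 hours.
J5 finishes as early as 13 and must finish by 22.
Slack of J5 = 12 − 3 = 9 hours.

9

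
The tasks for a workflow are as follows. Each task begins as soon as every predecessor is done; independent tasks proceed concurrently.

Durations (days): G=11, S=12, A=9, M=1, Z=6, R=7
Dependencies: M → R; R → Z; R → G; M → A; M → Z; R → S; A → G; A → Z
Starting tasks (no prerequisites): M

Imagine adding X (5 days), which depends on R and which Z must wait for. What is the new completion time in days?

Originally the job takes 21 days.
With X inserted, Z now waits for max(M, R, A, X).
New critical path: M→A→G = 1+9+11 = 21 ⇒ 21 days.

21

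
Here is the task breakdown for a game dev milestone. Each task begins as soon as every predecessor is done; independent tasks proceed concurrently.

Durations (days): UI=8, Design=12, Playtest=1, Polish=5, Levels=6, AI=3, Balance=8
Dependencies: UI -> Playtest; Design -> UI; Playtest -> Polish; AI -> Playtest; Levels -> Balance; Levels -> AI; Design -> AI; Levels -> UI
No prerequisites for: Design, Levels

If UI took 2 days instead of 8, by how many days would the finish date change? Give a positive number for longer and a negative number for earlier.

-5

Actual critical path: Design→UI→Playtest→Polish = 12+8+1+5 = 26 ⇒ 26 days.
UI lies on that path, so at 2 days the path becomes 20 days.
The binding chain switches to Design→AI→Playtest→Polish = 12+3+1+5 = 21; finish 21 days.
Change in finish: 21 − 26 = -5 days.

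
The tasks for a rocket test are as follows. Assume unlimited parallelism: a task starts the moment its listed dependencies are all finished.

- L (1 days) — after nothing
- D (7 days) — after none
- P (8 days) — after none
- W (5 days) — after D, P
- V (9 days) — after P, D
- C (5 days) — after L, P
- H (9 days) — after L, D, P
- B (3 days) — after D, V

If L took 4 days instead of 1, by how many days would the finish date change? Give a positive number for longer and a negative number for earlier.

Actual critical path: P→V→B = 8+9+3 = 20 ⇒ 20 days.
L is off the critical path — its longest chain is 10 days, giving 10 of slack.
The critical path is still P→V→B; finish is now 20 days.
Change in finish: 20 − 20 = +0 days.

0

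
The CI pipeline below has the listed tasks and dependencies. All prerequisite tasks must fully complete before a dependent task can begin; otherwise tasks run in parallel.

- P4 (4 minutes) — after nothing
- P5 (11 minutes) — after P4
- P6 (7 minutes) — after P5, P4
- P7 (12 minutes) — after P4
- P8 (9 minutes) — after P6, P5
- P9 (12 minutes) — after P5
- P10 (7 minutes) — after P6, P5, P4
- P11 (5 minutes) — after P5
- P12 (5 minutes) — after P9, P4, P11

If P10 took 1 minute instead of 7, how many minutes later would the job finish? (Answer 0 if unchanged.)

0

Critical path before the change: P4→P5→P9→P12 = 4+11+12+5 = 32 giving 32 minutes.
P10 is off the critical path — its longest chain is 29 minutes, giving 3 of slack.
That remains the longest chain; total 32 minutes.
Change in finish: 32 − 32 = +0 minutes.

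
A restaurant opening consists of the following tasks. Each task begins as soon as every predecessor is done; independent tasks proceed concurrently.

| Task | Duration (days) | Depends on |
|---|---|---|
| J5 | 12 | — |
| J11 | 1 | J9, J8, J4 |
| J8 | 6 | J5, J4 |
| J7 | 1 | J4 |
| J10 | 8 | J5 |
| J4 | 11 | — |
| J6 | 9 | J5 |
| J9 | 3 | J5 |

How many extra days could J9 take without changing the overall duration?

Critical path: J5→J6 = 12+9 = 21, so the finish is 21 days.
The longest chain containing J9 totals 16 days.
Float = 21 − 16 = 5.

5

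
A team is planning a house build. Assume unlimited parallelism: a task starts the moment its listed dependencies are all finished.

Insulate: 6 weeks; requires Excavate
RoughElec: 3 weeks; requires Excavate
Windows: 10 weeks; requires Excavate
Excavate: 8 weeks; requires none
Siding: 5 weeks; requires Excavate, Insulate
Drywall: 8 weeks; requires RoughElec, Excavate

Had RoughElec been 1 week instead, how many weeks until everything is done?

Critical path before the change: Excavate→RoughElec→Drywall = 8+3+8 = 19 giving 19 weeks.
Since RoughElec is critical, the -2 change carries straight to that chain (now 17 weeks).
New critical path: Excavate→Insulate→Siding = 8+6+5 = 19 ⇒ 19 weeks.

19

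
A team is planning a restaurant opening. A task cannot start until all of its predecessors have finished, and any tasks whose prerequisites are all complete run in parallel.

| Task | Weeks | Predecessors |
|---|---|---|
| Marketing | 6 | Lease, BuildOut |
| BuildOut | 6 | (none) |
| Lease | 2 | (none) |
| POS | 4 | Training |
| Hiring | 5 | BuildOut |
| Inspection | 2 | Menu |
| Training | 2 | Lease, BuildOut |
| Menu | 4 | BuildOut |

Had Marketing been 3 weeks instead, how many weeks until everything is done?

Critical path before the change: BuildOut→Marketing = 6+6 = 12 giving 12 weeks.
Marketing is on the critical path; changing it to 3 makes that path 9 weeks.
New critical path: BuildOut→Menu→Inspection = 6+4+2 = 12 ⇒ 12 weeks.

12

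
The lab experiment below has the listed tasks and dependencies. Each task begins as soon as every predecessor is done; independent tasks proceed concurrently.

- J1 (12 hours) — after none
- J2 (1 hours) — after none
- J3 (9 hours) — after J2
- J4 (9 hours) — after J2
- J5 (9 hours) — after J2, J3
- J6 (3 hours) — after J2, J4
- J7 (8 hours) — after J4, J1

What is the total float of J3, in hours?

The longest chain is J1→J7 = 12+8 = 20; overall finish 20 hours.
Longest path through J3: 19 hours (earliest finish 10, latest finish 11).
So J3 can slip 11 − 10 = 1 hour.

1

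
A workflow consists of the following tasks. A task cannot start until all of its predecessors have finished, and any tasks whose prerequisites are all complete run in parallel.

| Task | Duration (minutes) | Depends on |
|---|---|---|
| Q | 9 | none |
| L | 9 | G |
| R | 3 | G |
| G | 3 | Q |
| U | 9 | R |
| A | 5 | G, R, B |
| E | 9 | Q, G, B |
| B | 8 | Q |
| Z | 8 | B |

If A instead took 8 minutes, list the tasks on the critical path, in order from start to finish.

As given, the longest chain is Q→B→E = 9+8+9 = 26, so the finish is 26 minutes.
A is off the critical path — its longest chain is 22 minutes, giving 4 of slack.
No other chain overtakes it, so the finish is 26 minutes.

Q, B, E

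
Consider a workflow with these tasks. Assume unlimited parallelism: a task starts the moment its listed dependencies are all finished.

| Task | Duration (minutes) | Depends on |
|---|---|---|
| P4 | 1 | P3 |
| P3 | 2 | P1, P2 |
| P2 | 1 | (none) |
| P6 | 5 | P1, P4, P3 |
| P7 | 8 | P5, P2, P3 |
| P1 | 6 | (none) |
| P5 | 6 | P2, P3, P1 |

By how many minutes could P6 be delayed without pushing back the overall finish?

8

P1→P3→P5→P7 = 6+2+6+8 = 22 sets the makespan at 22 minutes.
The longest chain containing P6 totals 14 minutes.
Float = 22 − 14 = 8.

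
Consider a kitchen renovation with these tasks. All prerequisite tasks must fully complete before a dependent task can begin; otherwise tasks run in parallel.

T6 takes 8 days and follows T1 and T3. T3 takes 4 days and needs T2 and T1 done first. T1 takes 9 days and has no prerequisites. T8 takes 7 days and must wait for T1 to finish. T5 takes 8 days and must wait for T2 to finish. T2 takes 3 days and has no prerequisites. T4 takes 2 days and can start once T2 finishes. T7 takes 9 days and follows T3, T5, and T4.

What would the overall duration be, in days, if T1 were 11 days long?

24

Actual critical path: T1→T3→T7 = 9+4+9 = 22 ⇒ 22 days.
T1 lies on that path, so at 11 days the path becomes 24 days.
The critical path is still T1→T3→T7; finish is now 24 days.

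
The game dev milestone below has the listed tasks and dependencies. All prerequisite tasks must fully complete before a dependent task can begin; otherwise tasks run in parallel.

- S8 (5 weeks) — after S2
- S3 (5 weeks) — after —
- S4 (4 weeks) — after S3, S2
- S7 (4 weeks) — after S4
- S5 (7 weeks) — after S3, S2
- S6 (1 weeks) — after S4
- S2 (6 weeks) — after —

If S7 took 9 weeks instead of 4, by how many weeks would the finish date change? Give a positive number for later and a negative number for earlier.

Actual critical path: S2→S4→S7 = 6+4+4 = 14 ⇒ 14 weeks.
S7 is on the critical path; changing it to 9 makes that path 19 weeks.
The critical path is still S2→S4→S7; finish is now 19 weeks.
Change in finish: 19 − 14 = +5 weeks.

5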